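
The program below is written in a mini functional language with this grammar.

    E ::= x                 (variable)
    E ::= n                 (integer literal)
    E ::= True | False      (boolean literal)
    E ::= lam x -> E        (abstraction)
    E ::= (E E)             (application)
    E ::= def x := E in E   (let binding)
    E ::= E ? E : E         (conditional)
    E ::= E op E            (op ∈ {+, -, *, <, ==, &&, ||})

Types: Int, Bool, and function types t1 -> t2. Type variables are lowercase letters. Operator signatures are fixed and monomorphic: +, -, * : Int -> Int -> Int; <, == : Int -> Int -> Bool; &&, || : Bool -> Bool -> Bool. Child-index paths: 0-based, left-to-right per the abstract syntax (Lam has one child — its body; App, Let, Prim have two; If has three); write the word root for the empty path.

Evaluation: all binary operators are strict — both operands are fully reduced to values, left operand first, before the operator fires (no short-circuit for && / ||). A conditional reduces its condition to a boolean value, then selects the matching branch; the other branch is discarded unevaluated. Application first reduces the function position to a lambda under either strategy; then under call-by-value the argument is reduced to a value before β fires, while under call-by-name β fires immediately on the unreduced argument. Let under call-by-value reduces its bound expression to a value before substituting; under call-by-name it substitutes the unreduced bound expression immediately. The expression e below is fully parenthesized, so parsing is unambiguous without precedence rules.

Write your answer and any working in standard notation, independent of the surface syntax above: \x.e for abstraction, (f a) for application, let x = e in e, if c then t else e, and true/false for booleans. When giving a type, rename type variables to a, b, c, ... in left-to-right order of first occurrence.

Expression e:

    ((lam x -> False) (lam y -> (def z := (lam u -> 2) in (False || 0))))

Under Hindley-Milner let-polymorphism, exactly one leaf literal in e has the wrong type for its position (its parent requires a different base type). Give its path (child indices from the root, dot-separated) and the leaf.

Answer: 1.0.1.1 : 0

Working:
\x._ : a -> Bool
\u._ : c -> Int
let z : forall. c -> Int
  unify Bool ~ Bool
  unify Int ~ Bool
  FAIL: mismatch Int ~ Bool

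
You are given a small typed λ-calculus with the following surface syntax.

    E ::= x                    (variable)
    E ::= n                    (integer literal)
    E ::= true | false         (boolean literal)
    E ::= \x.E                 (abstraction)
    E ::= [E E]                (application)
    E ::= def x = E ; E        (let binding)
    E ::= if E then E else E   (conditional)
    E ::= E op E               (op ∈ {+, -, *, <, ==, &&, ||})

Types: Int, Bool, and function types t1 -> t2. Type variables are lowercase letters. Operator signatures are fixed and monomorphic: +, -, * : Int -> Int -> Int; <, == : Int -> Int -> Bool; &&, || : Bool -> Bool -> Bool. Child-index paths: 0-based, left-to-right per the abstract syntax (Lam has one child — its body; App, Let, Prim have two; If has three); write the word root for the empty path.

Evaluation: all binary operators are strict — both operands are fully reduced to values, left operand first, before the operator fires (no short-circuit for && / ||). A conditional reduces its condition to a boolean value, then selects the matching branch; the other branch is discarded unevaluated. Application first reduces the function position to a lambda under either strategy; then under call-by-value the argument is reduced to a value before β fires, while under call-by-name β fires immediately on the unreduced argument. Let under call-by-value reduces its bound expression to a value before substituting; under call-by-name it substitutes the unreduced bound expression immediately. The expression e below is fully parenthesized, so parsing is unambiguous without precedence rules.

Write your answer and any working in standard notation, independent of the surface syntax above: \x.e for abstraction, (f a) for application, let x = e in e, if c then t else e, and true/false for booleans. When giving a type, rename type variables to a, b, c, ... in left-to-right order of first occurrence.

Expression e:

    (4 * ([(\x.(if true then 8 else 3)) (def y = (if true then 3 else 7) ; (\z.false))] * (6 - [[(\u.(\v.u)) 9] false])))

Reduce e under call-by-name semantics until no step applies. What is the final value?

Answer: -96

Working:
step 0: (4 * (((\x.(if true then 8 else 3)) (let y = (if true then 3 else 7) in (\z.false))) * (6 - (((\u.(\v.u)) 9) false))))
step 1: [beta@1.0] (4 * ((if true then 8 else 3) * (6 - (((\u.(\v.u)) 9) false))))
step 2: [if@1.0] (4 * (8 * (6 - (((\u.(\v.u)) 9) false))))
step 3: [beta@1.1.1.0] (4 * (8 * (6 - ((\v.9) false))))
step 4: [beta@1.1.1] (4 * (8 * (6 - 9)))
step 5: [delta@1.1] (4 * (8 * -3))
step 6: [delta@1] (4 * -24)
step 7: [delta@root] -96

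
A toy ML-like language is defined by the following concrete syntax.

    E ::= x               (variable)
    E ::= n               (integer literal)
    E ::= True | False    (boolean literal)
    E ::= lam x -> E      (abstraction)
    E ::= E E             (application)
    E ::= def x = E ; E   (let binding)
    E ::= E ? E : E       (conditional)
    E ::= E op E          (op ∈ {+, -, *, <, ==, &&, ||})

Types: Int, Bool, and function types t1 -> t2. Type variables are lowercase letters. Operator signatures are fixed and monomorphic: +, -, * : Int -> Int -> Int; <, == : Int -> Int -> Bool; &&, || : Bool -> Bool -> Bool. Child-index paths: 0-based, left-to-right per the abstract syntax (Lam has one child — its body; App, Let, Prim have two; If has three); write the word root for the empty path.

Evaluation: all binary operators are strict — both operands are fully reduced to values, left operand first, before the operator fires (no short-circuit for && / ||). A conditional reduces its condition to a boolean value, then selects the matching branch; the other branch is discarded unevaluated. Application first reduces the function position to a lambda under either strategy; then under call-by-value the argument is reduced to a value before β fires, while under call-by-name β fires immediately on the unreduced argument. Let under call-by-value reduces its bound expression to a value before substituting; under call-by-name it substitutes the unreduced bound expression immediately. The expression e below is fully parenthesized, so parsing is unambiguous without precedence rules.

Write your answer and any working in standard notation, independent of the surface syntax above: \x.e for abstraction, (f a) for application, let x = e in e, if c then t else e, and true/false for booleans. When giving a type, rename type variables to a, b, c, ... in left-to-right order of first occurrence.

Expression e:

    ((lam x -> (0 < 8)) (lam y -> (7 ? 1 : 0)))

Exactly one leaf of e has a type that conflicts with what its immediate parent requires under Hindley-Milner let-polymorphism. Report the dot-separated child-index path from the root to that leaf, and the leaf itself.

Answer: 1.0.0 : 7

Working:
  unify Int ~ Int
  unify Int ~ Int
\x._ : a -> Bool
  unify Int ~ Bool
  FAIL: mismatch Int ~ Bool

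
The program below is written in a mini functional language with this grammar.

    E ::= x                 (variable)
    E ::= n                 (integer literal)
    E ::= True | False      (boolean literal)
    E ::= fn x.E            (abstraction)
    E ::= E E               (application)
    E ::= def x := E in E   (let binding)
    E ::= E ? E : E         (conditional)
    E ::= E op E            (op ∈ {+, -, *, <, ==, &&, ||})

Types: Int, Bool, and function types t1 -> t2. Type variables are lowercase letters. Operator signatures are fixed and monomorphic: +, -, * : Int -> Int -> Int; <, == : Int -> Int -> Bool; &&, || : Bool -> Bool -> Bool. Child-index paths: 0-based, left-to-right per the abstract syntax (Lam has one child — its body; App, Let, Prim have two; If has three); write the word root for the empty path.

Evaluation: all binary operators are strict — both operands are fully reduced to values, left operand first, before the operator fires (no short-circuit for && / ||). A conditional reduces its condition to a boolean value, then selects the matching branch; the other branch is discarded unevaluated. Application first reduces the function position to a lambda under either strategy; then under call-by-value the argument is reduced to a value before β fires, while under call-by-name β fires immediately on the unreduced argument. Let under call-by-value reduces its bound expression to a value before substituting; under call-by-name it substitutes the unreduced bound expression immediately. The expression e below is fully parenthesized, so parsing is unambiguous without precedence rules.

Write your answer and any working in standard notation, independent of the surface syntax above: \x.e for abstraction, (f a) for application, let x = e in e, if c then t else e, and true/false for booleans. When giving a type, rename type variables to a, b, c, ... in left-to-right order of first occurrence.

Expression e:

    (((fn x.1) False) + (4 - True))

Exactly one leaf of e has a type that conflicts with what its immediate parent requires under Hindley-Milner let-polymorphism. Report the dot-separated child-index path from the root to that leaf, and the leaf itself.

Derivation:
\x._ : a -> Int
  unify a -> Int ~ Bool -> b
  unify a ~ Bool
  unify Int ~ b
_ _ : Int
  unify Int ~ Int
  unify Int ~ Int
  unify Bool ~ Int
  FAIL: mismatch Bool ~ Int

Answer: 1.1 : true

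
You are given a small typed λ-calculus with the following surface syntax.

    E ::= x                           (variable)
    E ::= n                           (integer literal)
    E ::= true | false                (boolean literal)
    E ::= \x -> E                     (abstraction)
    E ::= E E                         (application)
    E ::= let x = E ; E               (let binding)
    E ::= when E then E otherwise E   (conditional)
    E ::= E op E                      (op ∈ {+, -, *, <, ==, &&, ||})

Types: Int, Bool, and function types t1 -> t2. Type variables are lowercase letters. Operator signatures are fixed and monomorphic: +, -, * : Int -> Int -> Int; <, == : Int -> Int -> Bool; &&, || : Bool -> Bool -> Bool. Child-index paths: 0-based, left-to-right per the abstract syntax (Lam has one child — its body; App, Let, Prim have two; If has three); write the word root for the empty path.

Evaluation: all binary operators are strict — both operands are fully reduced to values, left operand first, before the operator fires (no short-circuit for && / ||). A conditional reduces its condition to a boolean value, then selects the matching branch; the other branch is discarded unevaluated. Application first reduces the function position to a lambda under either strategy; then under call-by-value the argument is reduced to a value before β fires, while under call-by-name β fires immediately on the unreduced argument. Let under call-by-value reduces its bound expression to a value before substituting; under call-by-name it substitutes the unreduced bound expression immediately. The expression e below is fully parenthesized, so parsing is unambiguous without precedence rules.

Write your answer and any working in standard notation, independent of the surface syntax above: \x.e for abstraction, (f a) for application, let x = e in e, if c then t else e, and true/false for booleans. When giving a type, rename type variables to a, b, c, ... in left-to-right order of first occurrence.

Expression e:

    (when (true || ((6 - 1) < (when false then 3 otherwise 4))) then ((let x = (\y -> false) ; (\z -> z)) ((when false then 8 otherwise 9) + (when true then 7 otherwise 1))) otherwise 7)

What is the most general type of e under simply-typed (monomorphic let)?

Trace:
  unify Bool ~ Bool
  unify Int ~ Int
  unify Int ~ Int
  unify Int ~ Int
  unify Bool ~ Bool
  unify Int ~ Int
  unify Int ~ Int
  unify Bool ~ Bool
  unify Bool ~ Bool
\y._ : a -> Bool
let x : a -> Bool
z : b
\z._ : b -> b
  unify Bool ~ Bool
  unify Int ~ Int
  unify Int ~ Int
  unify Bool ~ Bool
  unify Int ~ Int
  unify Int ~ Int
  unify b -> b ~ Int -> c
  unify b ~ Int
  unify Int ~ c
_ _ : Int
  unify Int ~ Int

Answer: Int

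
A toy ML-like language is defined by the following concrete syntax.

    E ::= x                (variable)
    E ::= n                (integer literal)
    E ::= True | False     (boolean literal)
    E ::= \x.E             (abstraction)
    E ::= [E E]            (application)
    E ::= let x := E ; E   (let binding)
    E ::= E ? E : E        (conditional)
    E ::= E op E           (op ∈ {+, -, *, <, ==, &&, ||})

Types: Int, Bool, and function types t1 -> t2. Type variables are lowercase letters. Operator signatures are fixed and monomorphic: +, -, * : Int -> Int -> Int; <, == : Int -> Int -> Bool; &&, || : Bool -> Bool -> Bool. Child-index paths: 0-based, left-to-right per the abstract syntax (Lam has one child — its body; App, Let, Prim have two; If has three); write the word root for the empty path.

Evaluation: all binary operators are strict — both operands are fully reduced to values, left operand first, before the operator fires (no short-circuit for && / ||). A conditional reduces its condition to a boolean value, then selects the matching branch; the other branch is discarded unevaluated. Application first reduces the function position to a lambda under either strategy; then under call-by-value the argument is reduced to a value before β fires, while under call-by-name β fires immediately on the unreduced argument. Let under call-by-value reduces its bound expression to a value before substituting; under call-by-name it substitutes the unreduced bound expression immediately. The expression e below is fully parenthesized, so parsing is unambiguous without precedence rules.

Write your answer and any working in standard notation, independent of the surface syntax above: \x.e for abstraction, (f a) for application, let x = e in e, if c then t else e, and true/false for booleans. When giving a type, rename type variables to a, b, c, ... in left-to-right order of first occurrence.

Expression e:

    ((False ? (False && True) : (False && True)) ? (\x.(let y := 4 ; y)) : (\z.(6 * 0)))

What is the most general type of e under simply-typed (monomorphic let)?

Derivation:
  unify Bool ~ Bool
  unify Bool ~ Bool
  unify Bool ~ Bool
  unify Bool ~ Bool
  unify Bool ~ Bool
  unify Bool ~ Bool
  unify Bool ~ Bool
let y : Int
y : Int
\x._ : a -> Int
  unify Int ~ Int
  unify Int ~ Int
\z._ : b -> Int
  unify a -> Int ~ b -> Int
  unify a ~ b
  unify Int ~ Int

Answer: a -> Int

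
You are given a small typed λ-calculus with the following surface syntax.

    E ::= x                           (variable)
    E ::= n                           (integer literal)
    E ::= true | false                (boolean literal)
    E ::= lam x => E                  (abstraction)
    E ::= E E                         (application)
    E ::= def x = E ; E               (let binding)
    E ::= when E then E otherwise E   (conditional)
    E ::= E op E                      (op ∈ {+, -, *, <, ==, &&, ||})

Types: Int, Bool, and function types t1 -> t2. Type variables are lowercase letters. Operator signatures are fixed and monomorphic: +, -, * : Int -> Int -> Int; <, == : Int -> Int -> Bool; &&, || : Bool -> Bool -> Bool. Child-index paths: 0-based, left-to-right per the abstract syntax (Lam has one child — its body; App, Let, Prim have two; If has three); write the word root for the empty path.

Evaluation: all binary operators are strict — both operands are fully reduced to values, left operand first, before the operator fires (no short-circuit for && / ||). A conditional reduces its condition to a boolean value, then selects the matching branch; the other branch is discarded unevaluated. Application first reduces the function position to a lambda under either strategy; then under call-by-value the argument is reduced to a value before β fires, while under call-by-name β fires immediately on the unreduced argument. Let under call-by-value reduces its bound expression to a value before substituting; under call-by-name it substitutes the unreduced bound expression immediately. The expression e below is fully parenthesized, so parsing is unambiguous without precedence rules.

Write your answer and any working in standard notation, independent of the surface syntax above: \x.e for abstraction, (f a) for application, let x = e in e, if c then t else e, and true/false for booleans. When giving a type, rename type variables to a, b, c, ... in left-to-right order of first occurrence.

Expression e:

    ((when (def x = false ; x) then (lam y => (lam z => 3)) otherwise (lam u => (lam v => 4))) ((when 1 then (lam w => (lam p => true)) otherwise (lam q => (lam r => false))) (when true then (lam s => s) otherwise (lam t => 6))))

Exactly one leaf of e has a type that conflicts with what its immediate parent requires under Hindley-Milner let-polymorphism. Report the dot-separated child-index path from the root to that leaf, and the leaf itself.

Trace:
let x : Bool
x : Bool
  unify Bool ~ Bool
\z._ : b -> Int
\y._ : a -> b -> Int
\v._ : d -> Int
\u._ : c -> d -> Int
  unify a -> b -> Int ~ c -> d -> Int
  unify a ~ c
  unify b -> Int ~ d -> Int
  unify b ~ d
  unify Int ~ Int
  unify Int ~ Bool
  FAIL: mismatch Int ~ Bool

Answer: 1.0.0 : 1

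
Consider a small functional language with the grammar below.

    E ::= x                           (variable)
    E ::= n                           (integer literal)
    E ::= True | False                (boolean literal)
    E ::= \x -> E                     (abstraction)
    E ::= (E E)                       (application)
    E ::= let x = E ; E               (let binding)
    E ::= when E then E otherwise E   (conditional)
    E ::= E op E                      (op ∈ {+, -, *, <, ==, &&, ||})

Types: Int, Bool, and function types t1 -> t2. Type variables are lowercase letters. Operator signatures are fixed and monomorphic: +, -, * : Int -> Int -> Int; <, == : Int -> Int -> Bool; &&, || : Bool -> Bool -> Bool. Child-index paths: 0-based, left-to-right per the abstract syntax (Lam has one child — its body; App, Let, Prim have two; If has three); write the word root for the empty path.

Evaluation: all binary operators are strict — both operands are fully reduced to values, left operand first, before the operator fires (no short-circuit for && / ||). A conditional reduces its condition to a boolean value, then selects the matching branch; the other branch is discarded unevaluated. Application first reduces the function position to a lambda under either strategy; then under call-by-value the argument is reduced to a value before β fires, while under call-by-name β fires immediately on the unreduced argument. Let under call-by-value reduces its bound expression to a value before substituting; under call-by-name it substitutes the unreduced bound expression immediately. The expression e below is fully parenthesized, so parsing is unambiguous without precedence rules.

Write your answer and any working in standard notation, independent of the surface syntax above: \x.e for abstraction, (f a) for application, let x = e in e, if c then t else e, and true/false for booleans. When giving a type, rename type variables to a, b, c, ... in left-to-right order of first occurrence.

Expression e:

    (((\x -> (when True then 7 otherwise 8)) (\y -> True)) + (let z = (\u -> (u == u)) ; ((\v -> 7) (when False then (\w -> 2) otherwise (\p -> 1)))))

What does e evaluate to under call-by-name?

Answer: 14

Working:
step 0: (((\x.(if true then 7 else 8)) (\y.true)) + (let z = (\u.(u == u)) in ((\v.7) (if false then (\w.2) else (\p.1)))))
step 1: [beta@0] ((if true then 7 else 8) + (let z = (\u.(u == u)) in ((\v.7) (if false then (\w.2) else (\p.1)))))
step 2: [if@0] (7 + (let z = (\u.(u == u)) in ((\v.7) (if false then (\w.2) else (\p.1)))))
step 3: [let@1] (7 + ((\v.7) (if false then (\w.2) else (\p.1))))
step 4: [beta@1] (7 + 7)
step 5: [delta@root] 14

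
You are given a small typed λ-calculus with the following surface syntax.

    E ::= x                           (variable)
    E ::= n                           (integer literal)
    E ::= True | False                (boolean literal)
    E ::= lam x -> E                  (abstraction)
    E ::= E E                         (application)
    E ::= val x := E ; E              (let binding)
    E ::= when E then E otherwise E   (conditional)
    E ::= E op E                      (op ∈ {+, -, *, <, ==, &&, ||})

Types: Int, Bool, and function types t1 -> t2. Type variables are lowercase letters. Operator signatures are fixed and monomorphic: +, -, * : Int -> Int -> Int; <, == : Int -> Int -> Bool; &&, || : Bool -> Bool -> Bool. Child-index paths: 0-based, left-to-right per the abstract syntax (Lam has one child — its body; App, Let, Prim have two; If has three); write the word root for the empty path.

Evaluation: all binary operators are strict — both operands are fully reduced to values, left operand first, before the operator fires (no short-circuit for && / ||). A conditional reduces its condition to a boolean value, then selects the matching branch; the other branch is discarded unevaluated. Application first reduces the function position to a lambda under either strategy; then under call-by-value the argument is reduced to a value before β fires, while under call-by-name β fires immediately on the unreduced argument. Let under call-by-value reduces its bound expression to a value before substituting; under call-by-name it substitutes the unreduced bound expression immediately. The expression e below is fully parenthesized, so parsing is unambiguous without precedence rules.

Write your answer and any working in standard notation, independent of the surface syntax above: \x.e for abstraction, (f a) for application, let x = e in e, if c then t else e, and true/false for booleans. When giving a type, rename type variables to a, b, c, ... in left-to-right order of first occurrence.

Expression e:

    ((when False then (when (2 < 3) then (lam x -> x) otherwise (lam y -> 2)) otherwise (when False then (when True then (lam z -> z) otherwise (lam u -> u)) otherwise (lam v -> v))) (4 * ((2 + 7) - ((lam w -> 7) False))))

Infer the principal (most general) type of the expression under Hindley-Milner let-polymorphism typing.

Working:
  unify Bool ~ Bool
  unify Int ~ Int
  unify Int ~ Int
  unify Bool ~ Bool
x : a
\x._ : a -> a
\y._ : b -> Int
  unify a -> a ~ b -> Int
  unify a ~ b
  unify b ~ Int
  unify Bool ~ Bool
  unify Bool ~ Bool
z : c
\z._ : c -> c
u : d
\u._ : d -> d
  unify c -> c ~ d -> d
  unify c ~ d
  unify d ~ d
v : e
\v._ : e -> e
  unify d -> d ~ e -> e
  unify d ~ e
  unify e ~ e
  unify Int -> Int ~ e -> e
  unify Int ~ e
  unify Int ~ Int
  unify Int ~ Int
  unify Int ~ Int
  unify Int ~ Int
  unify Int ~ Int
\w._ : f -> Int
  unify f -> Int ~ Bool -> g
  unify f ~ Bool
  unify Int ~ g
_ _ : Int
  unify Int ~ Int
  unify Int ~ Int
  unify Int -> Int ~ Int -> h
  unify Int ~ Int
  unify Int ~ h
_ _ : Int

Answer: Int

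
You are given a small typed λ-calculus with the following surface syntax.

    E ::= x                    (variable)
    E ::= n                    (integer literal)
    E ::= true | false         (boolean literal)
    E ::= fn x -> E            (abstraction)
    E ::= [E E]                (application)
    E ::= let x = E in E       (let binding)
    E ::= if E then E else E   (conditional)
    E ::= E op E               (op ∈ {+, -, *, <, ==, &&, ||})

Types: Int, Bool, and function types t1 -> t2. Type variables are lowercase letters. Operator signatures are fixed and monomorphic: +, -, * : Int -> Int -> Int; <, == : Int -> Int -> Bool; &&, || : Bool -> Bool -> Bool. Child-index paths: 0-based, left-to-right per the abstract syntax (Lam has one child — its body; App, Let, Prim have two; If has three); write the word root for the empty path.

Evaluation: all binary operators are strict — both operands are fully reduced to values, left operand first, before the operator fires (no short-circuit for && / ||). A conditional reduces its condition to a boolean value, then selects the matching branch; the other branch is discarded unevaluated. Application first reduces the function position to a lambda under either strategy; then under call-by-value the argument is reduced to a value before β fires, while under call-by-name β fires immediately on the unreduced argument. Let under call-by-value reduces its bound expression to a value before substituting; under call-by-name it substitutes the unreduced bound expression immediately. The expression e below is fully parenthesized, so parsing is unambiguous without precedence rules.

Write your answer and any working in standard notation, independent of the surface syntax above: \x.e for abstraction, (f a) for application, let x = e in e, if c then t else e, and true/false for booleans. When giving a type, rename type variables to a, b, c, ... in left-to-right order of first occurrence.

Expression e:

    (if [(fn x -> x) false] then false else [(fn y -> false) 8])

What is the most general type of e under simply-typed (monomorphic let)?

Answer: Bool

Trace:
x : a
\x._ : a -> a
  unify a -> a ~ Bool -> b
  unify a ~ Bool
  unify Bool ~ b
_ _ : Bool
  unify Bool ~ Bool
\y._ : c -> Bool
  unify c -> Bool ~ Int -> d
  unify c ~ Int
  unify Bool ~ d
_ _ : Bool
  unify Bool ~ Bool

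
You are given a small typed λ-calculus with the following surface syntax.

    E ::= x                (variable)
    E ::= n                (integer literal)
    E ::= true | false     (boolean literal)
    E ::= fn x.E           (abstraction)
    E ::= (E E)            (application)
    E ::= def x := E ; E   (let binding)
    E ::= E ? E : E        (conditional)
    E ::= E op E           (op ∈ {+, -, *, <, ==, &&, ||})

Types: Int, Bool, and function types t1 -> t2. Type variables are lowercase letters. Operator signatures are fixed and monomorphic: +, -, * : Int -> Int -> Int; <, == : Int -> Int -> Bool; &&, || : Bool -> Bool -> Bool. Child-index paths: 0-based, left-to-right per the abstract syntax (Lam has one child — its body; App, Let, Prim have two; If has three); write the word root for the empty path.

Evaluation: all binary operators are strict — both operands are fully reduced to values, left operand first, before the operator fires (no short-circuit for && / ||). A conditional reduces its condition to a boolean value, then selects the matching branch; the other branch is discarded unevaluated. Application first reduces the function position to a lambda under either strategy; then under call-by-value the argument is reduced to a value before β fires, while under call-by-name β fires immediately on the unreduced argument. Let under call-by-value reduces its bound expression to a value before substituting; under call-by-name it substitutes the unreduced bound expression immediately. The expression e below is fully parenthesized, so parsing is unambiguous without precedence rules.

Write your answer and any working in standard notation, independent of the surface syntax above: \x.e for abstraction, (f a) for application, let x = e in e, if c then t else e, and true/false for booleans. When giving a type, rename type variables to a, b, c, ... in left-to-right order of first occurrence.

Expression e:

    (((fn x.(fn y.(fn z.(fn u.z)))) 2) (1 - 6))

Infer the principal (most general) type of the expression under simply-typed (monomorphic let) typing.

Answer: a -> b -> a

Derivation:
z : c
\u._ : d -> c
\z._ : c -> d -> c
\y._ : b -> c -> d -> c
\x._ : a -> b -> c -> d -> c
  unify a -> b -> c -> d -> c ~ Int -> e
  unify a ~ Int
  unify b -> c -> d -> c ~ e
_ _ : b -> c -> d -> c
  unify Int ~ Int
  unify Int ~ Int
  unify b -> c -> d -> c ~ Int -> f
  unify b ~ Int
  unify c -> d -> c ~ f
_ _ : c -> d -> c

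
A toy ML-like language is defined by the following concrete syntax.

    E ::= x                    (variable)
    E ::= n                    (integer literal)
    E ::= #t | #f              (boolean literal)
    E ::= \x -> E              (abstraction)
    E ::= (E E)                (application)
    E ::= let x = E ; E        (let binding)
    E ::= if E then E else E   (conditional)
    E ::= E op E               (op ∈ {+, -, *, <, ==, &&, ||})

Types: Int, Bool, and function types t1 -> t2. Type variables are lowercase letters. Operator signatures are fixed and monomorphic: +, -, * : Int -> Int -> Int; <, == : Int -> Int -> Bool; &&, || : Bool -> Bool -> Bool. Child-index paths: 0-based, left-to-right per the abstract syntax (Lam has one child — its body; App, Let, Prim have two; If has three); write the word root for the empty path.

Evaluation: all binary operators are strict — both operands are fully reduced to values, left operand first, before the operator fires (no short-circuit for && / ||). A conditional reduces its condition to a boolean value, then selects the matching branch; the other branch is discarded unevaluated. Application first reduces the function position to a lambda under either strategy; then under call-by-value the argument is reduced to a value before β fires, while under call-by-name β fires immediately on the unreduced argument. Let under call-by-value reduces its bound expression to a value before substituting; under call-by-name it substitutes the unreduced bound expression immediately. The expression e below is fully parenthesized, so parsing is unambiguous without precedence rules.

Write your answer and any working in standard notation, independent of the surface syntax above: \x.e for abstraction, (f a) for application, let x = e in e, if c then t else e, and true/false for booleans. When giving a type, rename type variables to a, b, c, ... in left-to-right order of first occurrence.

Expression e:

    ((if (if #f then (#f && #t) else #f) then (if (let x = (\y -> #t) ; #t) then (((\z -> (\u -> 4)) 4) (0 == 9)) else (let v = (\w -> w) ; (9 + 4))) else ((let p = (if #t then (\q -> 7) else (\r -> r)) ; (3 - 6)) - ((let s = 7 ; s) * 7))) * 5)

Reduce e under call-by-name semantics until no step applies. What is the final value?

Working:
step 0: ((if (if false then (false && true) else false) then (if (let x = (\y.true) in true) then (((\z.(\u.4)) 4) (0 == 9)) else (let v = (\w.w) in (9 + 4))) else ((let p = (if true then (\q.7) else (\r.r)) in (3 - 6)) - ((let s = 7 in s) * 7))) * 5)
step 1: [if@0.0] ((if false then (if (let x = (\y.true) in true) then (((\z.(\u.4)) 4) (0 == 9)) else (let v = (\w.w) in (9 + 4))) else ((let p = (if true then (\q.7) else (\r.r)) in (3 - 6)) - ((let s = 7 in s) * 7))) * 5)
step 2: [if@0] (((let p = (if true then (\q.7) else (\r.r)) in (3 - 6)) - ((let s = 7 in s) * 7)) * 5)
step 3: [let@0.0] (((3 - 6) - ((let s = 7 in s) * 7)) * 5)
step 4: [delta@0.0] ((-3 - ((let s = 7 in s) * 7)) * 5)
step 5: [let@0.1.0] ((-3 - (7 * 7)) * 5)
step 6: [delta@0.1] ((-3 - 49) * 5)
step 7: [delta@0] (-52 * 5)
step 8: [delta@root] -260

Answer: -260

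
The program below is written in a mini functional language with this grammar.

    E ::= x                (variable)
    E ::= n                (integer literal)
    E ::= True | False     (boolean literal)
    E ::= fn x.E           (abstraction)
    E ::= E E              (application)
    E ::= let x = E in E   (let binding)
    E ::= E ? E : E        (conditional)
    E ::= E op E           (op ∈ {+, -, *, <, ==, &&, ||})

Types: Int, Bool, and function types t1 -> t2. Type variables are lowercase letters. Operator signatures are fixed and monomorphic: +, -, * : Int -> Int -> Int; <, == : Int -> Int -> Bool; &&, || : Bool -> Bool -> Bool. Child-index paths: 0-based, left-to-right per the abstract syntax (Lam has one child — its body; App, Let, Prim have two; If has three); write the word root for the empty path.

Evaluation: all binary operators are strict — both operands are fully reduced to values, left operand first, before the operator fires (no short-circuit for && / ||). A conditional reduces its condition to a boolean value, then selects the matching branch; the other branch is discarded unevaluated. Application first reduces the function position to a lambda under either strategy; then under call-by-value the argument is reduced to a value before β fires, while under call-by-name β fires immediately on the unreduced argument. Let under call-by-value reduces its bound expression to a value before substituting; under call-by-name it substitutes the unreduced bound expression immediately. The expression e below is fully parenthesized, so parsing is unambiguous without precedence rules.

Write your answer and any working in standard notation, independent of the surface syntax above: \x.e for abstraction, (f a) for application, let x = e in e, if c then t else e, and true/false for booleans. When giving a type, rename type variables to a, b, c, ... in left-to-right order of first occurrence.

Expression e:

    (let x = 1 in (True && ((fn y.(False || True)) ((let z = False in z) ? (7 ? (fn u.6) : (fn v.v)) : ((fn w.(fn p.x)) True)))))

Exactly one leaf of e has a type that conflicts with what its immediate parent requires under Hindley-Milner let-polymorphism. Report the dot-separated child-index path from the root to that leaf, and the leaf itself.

Answer: 1.1.1.1.0 : 7

Derivation:
let x : Int
  unify Bool ~ Bool
  unify Bool ~ Bool
  unify Bool ~ Bool
\y._ : a -> Bool
let z : Bool
z : Bool
  unify Bool ~ Bool
  unify Int ~ Bool
  FAIL: mismatch Int ~ Bool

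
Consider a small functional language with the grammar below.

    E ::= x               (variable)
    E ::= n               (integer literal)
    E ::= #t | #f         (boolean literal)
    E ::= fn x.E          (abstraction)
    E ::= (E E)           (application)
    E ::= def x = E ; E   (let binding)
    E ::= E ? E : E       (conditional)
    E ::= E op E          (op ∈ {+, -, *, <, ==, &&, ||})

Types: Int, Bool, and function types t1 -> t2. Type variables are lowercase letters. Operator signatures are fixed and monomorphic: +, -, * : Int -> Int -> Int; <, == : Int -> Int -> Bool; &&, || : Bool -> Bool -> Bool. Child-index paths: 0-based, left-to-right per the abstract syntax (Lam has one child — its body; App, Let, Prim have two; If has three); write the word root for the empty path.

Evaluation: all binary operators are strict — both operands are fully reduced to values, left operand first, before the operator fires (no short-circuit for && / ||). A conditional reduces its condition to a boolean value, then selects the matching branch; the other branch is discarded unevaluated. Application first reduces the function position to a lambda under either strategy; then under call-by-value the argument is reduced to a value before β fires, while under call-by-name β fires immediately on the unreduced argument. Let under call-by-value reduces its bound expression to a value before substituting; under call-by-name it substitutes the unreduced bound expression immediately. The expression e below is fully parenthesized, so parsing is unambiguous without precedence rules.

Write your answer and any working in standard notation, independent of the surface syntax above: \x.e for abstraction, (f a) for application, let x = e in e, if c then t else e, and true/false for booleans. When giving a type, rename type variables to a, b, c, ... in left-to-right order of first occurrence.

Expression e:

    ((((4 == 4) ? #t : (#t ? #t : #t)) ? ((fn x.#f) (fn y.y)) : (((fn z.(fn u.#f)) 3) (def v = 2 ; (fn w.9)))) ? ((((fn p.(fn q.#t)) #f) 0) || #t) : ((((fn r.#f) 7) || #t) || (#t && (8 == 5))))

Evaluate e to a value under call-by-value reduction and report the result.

Answer: true

Working:
step 0: (if (if (if (4 == 4) then true else (if true then true else true)) then ((\x.false) (\y.y)) else (((\z.(\u.false)) 3) (let v = 2 in (\w.9)))) then ((((\p.(\q.true)) false) 0) || true) else ((((\r.false) 7) || true) || (true && (8 == 5))))
step 1: [delta@0.0.0] (if (if (if true then true else (if true then true else true)) then ((\x.false) (\y.y)) else (((\z.(\u.false)) 3) (let v = 2 in (\w.9)))) then ((((\p.(\q.true)) false) 0) || true) else ((((\r.false) 7) || true) || (true && (8 == 5))))
step 2: [if@0.0] (if (if true then ((\x.false) (\y.y)) else (((\z.(\u.false)) 3) (let v = 2 in (\w.9)))) then ((((\p.(\q.true)) false) 0) || true) else ((((\r.false) 7) || true) || (true && (8 == 5))))
step 3: [if@0] (if ((\x.false) (\y.y)) then ((((\p.(\q.true)) false) 0) || true) else ((((\r.false) 7) || true) || (true && (8 == 5))))
step 4: [beta@0] (if false then ((((\p.(\q.true)) false) 0) || true) else ((((\r.false) 7) || true) || (true && (8 == 5))))
step 5: [if@root] ((((\r.false) 7) || true) || (true && (8 == 5)))
step 6: [beta@0.0] ((false || true) || (true && (8 == 5)))
step 7: [delta@0] (true || (true && (8 == 5)))
step 8: [delta@1.1] (true || (true && false))
step 9: [delta@1] (true || false)
step 10: [delta@root] true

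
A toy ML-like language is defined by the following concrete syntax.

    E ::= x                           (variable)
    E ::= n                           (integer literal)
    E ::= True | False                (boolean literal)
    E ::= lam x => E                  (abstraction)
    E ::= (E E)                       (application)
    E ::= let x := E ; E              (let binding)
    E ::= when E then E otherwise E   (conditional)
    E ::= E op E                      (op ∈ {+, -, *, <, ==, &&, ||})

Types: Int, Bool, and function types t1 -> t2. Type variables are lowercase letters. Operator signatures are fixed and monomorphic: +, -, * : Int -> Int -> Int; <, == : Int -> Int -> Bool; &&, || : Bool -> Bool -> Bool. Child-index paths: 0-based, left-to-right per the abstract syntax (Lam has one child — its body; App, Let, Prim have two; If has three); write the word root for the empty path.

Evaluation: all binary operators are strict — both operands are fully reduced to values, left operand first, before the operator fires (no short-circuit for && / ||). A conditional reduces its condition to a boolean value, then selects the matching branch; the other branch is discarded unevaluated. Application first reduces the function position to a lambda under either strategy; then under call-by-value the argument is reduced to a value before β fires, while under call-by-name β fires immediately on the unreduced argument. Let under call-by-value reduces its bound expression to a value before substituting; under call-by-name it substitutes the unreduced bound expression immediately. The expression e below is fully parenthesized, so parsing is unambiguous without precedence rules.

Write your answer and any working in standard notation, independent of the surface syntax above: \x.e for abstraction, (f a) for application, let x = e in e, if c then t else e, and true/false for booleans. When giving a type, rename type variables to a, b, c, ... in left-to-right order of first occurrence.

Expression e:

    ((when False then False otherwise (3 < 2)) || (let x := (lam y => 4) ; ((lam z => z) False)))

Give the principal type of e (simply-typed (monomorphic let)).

Answer: Bool

Derivation:
  unify Bool ~ Bool
  unify Int ~ Int
  unify Int ~ Int
  unify Bool ~ Bool
  unify Bool ~ Bool
\y._ : a -> Int
let x : a -> Int
z : b
\z._ : b -> b
  unify b -> b ~ Bool -> c
  unify b ~ Bool
  unify Bool ~ c
_ _ : Bool
  unify Bool ~ Bool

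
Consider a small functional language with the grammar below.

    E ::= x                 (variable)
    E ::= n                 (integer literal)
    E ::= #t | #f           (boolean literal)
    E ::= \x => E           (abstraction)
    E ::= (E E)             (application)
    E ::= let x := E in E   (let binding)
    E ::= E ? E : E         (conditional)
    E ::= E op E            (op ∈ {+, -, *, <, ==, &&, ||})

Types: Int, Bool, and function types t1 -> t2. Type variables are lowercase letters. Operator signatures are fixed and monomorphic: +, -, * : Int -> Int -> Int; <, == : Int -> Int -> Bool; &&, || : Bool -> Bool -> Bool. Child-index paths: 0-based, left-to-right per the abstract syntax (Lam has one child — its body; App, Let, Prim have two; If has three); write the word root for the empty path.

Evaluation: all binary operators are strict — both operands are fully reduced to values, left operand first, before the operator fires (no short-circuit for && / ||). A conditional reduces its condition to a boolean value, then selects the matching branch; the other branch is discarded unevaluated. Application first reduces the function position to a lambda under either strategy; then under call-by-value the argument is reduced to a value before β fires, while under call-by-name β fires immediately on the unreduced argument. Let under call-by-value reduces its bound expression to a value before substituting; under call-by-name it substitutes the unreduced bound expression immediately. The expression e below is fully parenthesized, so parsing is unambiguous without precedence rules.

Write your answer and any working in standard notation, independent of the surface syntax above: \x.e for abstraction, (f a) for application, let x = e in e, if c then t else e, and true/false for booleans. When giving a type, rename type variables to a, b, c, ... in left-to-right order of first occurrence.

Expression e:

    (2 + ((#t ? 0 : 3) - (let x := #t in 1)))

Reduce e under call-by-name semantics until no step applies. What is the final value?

Answer: 1

Derivation:
step 0: (2 + ((if true then 0 else 3) - (let x = true in 1)))
step 1: [if@1.0] (2 + (0 - (let x = true in 1)))
step 2: [let@1.1] (2 + (0 - 1))
step 3: [delta@1] (2 + -1)
step 4: [delta@root] 1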